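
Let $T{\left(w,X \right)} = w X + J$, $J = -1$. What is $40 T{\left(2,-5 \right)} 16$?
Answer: $-7040$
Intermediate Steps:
$T{\left(w,X \right)} = -1 + X w$ ($T{\left(w,X \right)} = w X - 1 = X w - 1 = -1 + X w$)
$40 T{\left(2,-5 \right)} 16 = 40 \left(-1 - 10\right) 16 = 40 \left(-11\right) 16 = \left(-440\right) 16 = -7040$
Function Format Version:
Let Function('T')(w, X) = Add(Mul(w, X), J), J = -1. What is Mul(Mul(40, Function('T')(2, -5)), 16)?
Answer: -7040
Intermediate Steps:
Function('T')(w, X) = Add(-1, Mul(X, w)) (Function('T')(w, X) = Add(Mul(w, X), -1) = Add(Mul(X, w), -1) = Add(-1, Mul(X, w)))
Mul(Mul(40, Function('T')(2, -5)), 16) = Mul(Mul(40, Add(-1, Mul(-5, 2))), 16) = Mul(Mul(40, Add(-1, -10)), 16) = Mul(Mul(40, -11), 16) = Mul(-440, 16) = -7040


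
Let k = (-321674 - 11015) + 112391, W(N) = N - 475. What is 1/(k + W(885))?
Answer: -1/219888 ≈ -4.5478e-6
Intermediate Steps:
W(N) = -475 + N
k = -220298 (k = -332689 + 112391 = -220298)
1/(k + W(885)) = 1/(-220298 + (-475 + 885)) = 1/(-220298 + 410) = 1/(-219888) = -1/219888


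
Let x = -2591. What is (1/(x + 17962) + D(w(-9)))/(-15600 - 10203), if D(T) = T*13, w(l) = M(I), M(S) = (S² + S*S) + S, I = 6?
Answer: -15586195/396617913 ≈ -0.039298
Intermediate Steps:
M(S) = S + 2*S² (M(S) = (S² + S²) + S = 2*S² + S = S + 2*S²)
w(l) = 78 (w(l) = 6*(1 + 2*6) = 6*(1 + 12) = 6*13 = 78)
D(T) = 13*T
(1/(x + 17962) + D(w(-9)))/(-15600 - 10203) = (1/(-2591 + 17962) + 13*78)/(-15600 - 10203) = (1/15371 + 1014)/(-25803) = (1/15371 + 1014)*(-1/25803) = (15586195/15371)*(-1/25803) = -15586195/396617913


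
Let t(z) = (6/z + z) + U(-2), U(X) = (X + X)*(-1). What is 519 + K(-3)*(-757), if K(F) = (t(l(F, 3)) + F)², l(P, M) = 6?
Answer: -47929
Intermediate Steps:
U(X) = -2*X (U(X) = (2*X)*(-1) = -2*X)
t(z) = 4 + z + 6/z (t(z) = (6/z + z) - 2*(-2) = (z + 6/z) + 4 = 4 + z + 6/z)
K(F) = (11 + F)² (K(F) = ((4 + 6 + 6/6) + F)² = ((4 + 6 + 6*(⅙)) + F)² = ((4 + 6 + 1) + F)² = (11 + F)²)
519 + K(-3)*(-757) = 519 + (11 - 3)²*(-757) = 519 + 8²*(-757) = 519 + 64*(-757) = 519 - 48448 = -47929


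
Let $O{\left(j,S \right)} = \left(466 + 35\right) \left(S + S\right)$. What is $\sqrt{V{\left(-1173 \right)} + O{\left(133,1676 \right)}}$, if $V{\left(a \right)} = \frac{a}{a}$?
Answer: $13 \sqrt{9937} \approx 1295.9$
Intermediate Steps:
$O{\left(j,S \right)} = 1002 S$ ($O{\left(j,S \right)} = 501 \cdot 2 S = 1002 S$)
$V{\left(a \right)} = 1$
$\sqrt{V{\left(-1173 \right)} + O{\left(133,1676 \right)}} = \sqrt{1 + 1002 \cdot 1676} = \sqrt{1 + 1679352} = \sqrt{1679353} = 13 \sqrt{9937}$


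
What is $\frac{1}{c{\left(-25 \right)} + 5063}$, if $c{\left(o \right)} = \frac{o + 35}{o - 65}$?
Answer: $\frac{9}{45566} \approx 0.00019752$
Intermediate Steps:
$c{\left(o \right)} = \frac{35 + o}{-65 + o}$
$\frac{1}{c{\left(-25 \right)} + 5063} = \frac{1}{\frac{35 - 25}{-65 - 25} + 5063} = \frac{1}{\frac{1}{-90} \cdot 10 + 5063} = \frac{1}{\left(- \frac{1}{90}\right) 10 + 5063} = \frac{1}{- \frac{1}{9} + 5063} = \frac{1}{\frac{45566}{9}} = \frac{9}{45566}$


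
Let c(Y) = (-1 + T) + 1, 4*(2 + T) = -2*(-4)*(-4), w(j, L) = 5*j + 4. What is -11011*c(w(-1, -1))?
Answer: 110110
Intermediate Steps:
w(j, L) = 4 + 5*j
T = -10 (T = -2 + (-2*(-4)*(-4))/4 = -2 + (8*(-4))/4 = -2 + (1/4)*(-32) = -2 - 8 = -10)
c(Y) = -10 (c(Y) = (-1 - 10) + 1 = -11 + 1 = -10)
-11011*c(w(-1, -1)) = -(-110110) = -11011*(-10) = 110110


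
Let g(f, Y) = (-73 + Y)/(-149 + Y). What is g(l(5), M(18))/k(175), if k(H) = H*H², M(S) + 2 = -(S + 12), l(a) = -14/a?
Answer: 3/27715625 ≈ 1.0824e-7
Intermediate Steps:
M(S) = -14 - S (M(S) = -2 - (S + 12) = -2 - (12 + S) = -2 + (-12 - S) = -14 - S)
g(f, Y) = (-73 + Y)/(-149 + Y)
k(H) = H³
g(l(5), M(18))/k(175) = ((-73 + (-14 - 1*18))/(-149 + (-14 - 1*18)))/(175³) = ((-73 + (-14 - 18))/(-149 + (-14 - 18)))/5359375 = ((-73 - 32)/(-149 - 32))*(1/5359375) = (-105/(-181))*(1/5359375) = -1/181*(-105)*(1/5359375) = (105/181)*(1/5359375) = 3/27715625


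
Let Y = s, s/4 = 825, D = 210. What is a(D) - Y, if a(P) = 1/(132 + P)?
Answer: -1128599/342 ≈ -3300.0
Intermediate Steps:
s = 3300 (s = 4*825 = 3300)
Y = 3300
a(D) - Y = 1/(132 + 210) - 1*3300 = 1/342 - 3300 = -1128599/342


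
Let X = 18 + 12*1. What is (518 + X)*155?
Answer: 84940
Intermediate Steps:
X = 30 (X = 18 + 12 = 30)
(518 + X)*155 = (518 + 30)*155 = 548*155 = 84940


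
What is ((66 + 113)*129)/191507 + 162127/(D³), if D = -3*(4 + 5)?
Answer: -30593955236/3769432281 ≈ -8.1163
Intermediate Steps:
D = -27 (D = -3*9 = -27)
((66 + 113)*129)/191507 + 162127/(D³) = ((66 + 113)*129)/191507 + 162127/((-27)³) = (179*129)*(1/191507) + 162127/(-19683) = 23091*(1/191507) + 162127*(-1/19683) = 23091/191507 - 162127/19683 = -30593955236/3769432281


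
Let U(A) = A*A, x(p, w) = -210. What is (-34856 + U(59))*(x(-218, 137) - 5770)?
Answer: 187622500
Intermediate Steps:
U(A) = A**2
(-34856 + U(59))*(x(-218, 137) - 5770) = (-34856 + 59**2)*(-210 - 5770) = (-34856 + 3481)*(-5980) = -31375*(-5980) = 187622500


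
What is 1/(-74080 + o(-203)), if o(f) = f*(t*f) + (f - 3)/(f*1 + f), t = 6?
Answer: 203/35154425 ≈ 5.7745e-6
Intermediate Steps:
o(f) = 6*f² + (-3 + f)/(2*f) (o(f) = f*(6*f) + (f - 3)/(f*1 + f) = 6*f² + (-3 + f)/(f + f) = 6*f² + (-3 + f)/((2*f)) = 6*f² + (-3 + f)*(1/(2*f)) = 6*f² + (-3 + f)/(2*f))
1/(-74080 + o(-203)) = 1/(-74080 + (½)*(-3 - 203 + 12*(-203)³)/(-203)) = 1/(-74080 + (½)*(-1/203)*(-3 - 203 + 12*(-8365427))) = 1/(-74080 + (½)*(-1/203)*(-3 - 203 - 100385124)) = 1/(-74080 + (½)*(-1/203)*(-100385330)) = 1/(-74080 + 50192665/203) = 1/(35154425/203) = 203/35154425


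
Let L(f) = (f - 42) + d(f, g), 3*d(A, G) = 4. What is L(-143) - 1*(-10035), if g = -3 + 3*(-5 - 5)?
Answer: 29554/3 ≈ 9851.3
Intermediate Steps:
g = -33 (g = -3 + 3*(-10) = -3 - 30 = -33)
d(A, G) = 4/3 (d(A, G) = (⅓)*4 = 4/3)
L(f) = -122/3 + f (L(f) = (f - 42) + 4/3 = (-42 + f) + 4/3 = -122/3 + f)
L(-143) - 1*(-10035) = (-122/3 - 143) - 1*(-10035) = -551/3 + 10035 = 29554/3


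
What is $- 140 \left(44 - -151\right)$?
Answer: $-27300$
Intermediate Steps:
$- 140 \left(44 - -151\right) = - 140 \left(44 + 151\right) = \left(-140\right) 195 = -27300$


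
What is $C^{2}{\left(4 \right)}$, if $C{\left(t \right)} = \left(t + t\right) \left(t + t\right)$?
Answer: $4096$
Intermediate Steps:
$C{\left(t \right)} = 4 t^{2}$ ($C{\left(t \right)} = 2 t 2 t = 4 t^{2}$)
$C^{2}{\left(4 \right)} = \left(4 \cdot 4^{2}\right)^{2} = \left(4 \cdot 16\right)^{2} = 64^{2} = 4096$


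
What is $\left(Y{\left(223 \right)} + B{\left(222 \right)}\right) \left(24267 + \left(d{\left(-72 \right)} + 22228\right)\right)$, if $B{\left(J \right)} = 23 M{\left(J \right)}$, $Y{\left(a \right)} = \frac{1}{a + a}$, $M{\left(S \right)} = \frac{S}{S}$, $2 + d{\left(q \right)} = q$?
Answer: $\frac{476233039}{446} \approx 1.0678 \cdot 10^{6}$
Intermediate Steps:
$d{\left(q \right)} = -2 + q$
$M{\left(S \right)} = 1$
$Y{\left(a \right)} = \frac{1}{2 a}$
$B{\left(J \right)} = 23$ ($B{\left(J \right)} = 23 \cdot 1 = 23$)
$\left(Y{\left(223 \right)} + B{\left(222 \right)}\right) \left(24267 + \left(d{\left(-72 \right)} + 22228\right)\right) = \left(\frac{1}{2 \cdot 223} + 23\right) \left(24267 + \left(\left(-2 - 72\right) + 22228\right)\right) = \left(\frac{1}{2} \cdot \frac{1}{223} + 23\right) \left(24267 + \left(-74 + 22228\right)\right) = \left(\frac{1}{446} + 23\right) \left(24267 + 22154\right) = \frac{10259}{446} \cdot 46421 = \frac{476233039}{446}$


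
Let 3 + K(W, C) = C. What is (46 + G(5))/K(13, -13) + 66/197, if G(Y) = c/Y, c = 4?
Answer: -20409/7880 ≈ -2.5900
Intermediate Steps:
G(Y) = 4/Y
K(W, C) = -3 + C
(46 + G(5))/K(13, -13) + 66/197 = (46 + 4/5)/(-3 - 13) + 66/197 = (46 + 4*(1/5))/(-16) + 66*(1/197) = (46 + 4/5)*(-1/16) + 66/197 = (234/5)*(-1/16) + 66/197 = -117/40 + 66/197 = -20409/7880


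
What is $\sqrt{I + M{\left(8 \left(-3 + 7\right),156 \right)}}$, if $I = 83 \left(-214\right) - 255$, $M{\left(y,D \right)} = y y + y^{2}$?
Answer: $i \sqrt{15969} \approx 126.37 i$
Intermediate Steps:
$M{\left(y,D \right)} = 2 y^{2}$ ($M{\left(y,D \right)} = y^{2} + y^{2} = 2 y^{2}$)
$I = -18017$ ($I = -17762 - 255 = -18017$)
$\sqrt{I + M{\left(8 \left(-3 + 7\right),156 \right)}} = \sqrt{-18017 + 2 \left(8 \left(-3 + 7\right)\right)^{2}} = \sqrt{-18017 + 2 \left(8 \cdot 4\right)^{2}} = \sqrt{-18017 + 2 \cdot 32^{2}} = \sqrt{-18017 + 2 \cdot 1024} = \sqrt{-18017 + 2048} = \sqrt{-15969} = i \sqrt{15969}$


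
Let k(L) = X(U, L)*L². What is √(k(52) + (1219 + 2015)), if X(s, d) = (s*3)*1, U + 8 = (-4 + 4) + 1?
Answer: 15*I*√238 ≈ 231.41*I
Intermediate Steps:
U = -7 (U = -8 + ((-4 + 4) + 1) = -8 + (0 + 1) = -8 + 1 = -7)
X(s, d) = 3*s (X(s, d) = (3*s)*1 = 3*s)
k(L) = -21*L² (k(L) = (3*(-7))*L² = -21*L²)
√(k(52) + (1219 + 2015)) = √(-21*52² + (1219 + 2015)) = √(-21*2704 + 3234) = √(-56784 + 3234) = √(-53550) = 15*I*√238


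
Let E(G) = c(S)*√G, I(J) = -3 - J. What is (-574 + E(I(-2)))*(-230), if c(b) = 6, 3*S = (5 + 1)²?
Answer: 132020 - 1380*I ≈ 1.3202e+5 - 1380.0*I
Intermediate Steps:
S = 12 (S = (5 + 1)²/3 = (⅓)*6² = (⅓)*36 = 12)
E(G) = 6*√G
(-574 + E(I(-2)))*(-230) = (-574 + 6*√(-3 - 1*(-2)))*(-230) = (-574 + 6*√(-3 + 2))*(-230) = (-574 + 6*√(-1))*(-230) = (-574 + 6*I)*(-230) = 132020 - 1380*I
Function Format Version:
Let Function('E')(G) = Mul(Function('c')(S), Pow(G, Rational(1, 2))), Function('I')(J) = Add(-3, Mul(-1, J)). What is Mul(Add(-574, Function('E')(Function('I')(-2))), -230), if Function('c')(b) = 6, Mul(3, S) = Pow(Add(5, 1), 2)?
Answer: Add(132020, Mul(-1380, I)) ≈ Add(1.3202e+5, Mul(-1380.0, I))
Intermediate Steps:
S = 12 (S = Mul(Rational(1, 3), Pow(Add(5, 1), 2)) = Mul(Rational(1, 3), Pow(6, 2)) = Mul(Rational(1, 3), 36) = 12)
Function('E')(G) = Mul(6, Pow(G, Rational(1, 2)))
Mul(Add(-574, Function('E')(Function('I')(-2))), -230) = Mul(Add(-574, Mul(6, Pow(Add(-3, Mul(-1, -2)), Rational(1, 2)))), -230) = Mul(Add(-574, Mul(6, Pow(Add(-3, 2), Rational(1, 2)))), -230) = Mul(Add(-574, Mul(6, Pow(-1, Rational(1, 2)))), -230) = Mul(Add(-574, Mul(6, I)), -230) = Add(132020, Mul(-1380, I))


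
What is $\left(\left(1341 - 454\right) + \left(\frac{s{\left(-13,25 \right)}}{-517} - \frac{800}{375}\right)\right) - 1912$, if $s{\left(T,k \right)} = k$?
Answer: $- \frac{7965794}{7755} \approx -1027.2$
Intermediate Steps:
$\left(\left(1341 - 454\right) + \left(\frac{s{\left(-13,25 \right)}}{-517} - \frac{800}{375}\right)\right) - 1912 = \left(\left(1341 - 454\right) + \left(\frac{25}{-517} - \frac{800}{375}\right)\right) - 1912 = \left(887 + \left(25 \left(- \frac{1}{517}\right) - \frac{32}{15}\right)\right) - 1912 = \left(887 - \frac{16919}{7755}\right) - 1912 = \frac{6861766}{7755} - 1912 = - \frac{7965794}{7755}$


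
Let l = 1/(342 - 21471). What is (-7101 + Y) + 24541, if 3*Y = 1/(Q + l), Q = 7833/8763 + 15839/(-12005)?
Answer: 5498476483892825/315293776261 ≈ 17439.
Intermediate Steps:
l = -1/21129 (l = 1/(-21129) = -1/21129 ≈ -4.7328e-5)
Q = -14920664/35066605 (Q = 7833*(1/8763) + 15839*(-1/12005) = 2611/2921 - 15839/12005 = -14920664/35066605 ≈ -0.42550)
Y = -246974099015/315293776261 (Y = 1/(3*(-14920664/35066605 - 1/21129)) = 1/(3*(-315293776261/740922297045)) = (⅓)*(-740922297045/315293776261) = -246974099015/315293776261 ≈ -0.78331)
(-7101 + Y) + 24541 = (-7101 - 246974099015/315293776261) + 24541 = -2239148079328376/315293776261 + 24541 = 5498476483892825/315293776261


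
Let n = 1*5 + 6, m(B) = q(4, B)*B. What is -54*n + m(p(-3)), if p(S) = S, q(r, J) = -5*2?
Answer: -564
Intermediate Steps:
q(r, J) = -10
m(B) = -10*B
n = 11 (n = 5 + 6 = 11)
-54*n + m(p(-3)) = -54*11 - 10*(-3) = -594 + 30 = -564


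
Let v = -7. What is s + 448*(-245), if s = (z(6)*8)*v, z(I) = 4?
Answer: -109984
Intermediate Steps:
s = -224 (s = (4*8)*(-7) = 32*(-7) = -224)
s + 448*(-245) = -224 + 448*(-245) = -224 - 109760 = -109984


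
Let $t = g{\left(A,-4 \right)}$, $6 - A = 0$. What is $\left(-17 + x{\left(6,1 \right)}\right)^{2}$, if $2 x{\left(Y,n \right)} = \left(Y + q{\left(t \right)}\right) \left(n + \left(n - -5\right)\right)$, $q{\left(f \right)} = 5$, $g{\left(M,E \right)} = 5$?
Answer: $\frac{1849}{4} \approx 462.25$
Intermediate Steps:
$A = 6$ ($A = 6 - 0 = 6 + 0 = 6$)
$t = 5$
$x{\left(Y,n \right)} = \frac{\left(5 + Y\right) \left(5 + 2 n\right)}{2}$ ($x{\left(Y,n \right)} = \frac{\left(Y + 5\right) \left(n + \left(n - -5\right)\right)}{2} = \frac{\left(5 + Y\right) \left(n + \left(n + 5\right)\right)}{2} = \frac{\left(5 + Y\right) \left(n + \left(5 + n\right)\right)}{2} = \frac{\left(5 + Y\right) \left(5 + 2 n\right)}{2}$)
$\left(-17 + x{\left(6,1 \right)}\right)^{2} = \left(-17 + \left(\frac{25}{2} + 5 \cdot 1 + \frac{5}{2} \cdot 6 + 6 \cdot 1\right)\right)^{2} = \left(-17 + \left(\frac{25}{2} + 5 + 15 + 6\right)\right)^{2} = \left(-17 + \frac{77}{2}\right)^{2} = \left(\frac{43}{2}\right)^{2} = \frac{1849}{4}$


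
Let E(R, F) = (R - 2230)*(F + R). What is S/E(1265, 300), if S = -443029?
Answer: 443029/1510225 ≈ 0.29335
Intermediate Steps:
E(R, F) = (-2230 + R)*(F + R)
S/E(1265, 300) = -443029/(1265² - 2230*300 - 2230*1265 + 300*1265) = -443029/(1600225 - 669000 - 2820950 + 379500) = -443029/(-1510225) = -443029*(-1/1510225) = 443029/1510225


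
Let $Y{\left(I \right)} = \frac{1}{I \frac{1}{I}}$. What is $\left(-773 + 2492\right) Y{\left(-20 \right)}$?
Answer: $1719$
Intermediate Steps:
$Y{\left(I \right)} = 1$ ($Y{\left(I \right)} = 1^{-1} = 1$)
$\left(-773 + 2492\right) Y{\left(-20 \right)} = \left(-773 + 2492\right) 1 = 1719 \cdot 1 = 1719$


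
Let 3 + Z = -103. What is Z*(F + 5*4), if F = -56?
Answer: 3816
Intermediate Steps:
Z = -106 (Z = -3 - 103 = -106)
Z*(F + 5*4) = -106*(-56 + 5*4) = -106*(-56 + 20) = -106*(-36) = 3816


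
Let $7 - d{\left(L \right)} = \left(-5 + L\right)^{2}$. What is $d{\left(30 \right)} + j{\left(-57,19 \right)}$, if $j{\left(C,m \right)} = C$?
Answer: $-675$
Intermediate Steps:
$d{\left(L \right)} = 7 - \left(-5 + L\right)^{2}$
$d{\left(30 \right)} + j{\left(-57,19 \right)} = \left(7 - \left(-5 + 30\right)^{2}\right) - 57 = \left(7 - 25^{2}\right) - 57 = \left(7 - 625\right) - 57 = -618 - 57 = -675$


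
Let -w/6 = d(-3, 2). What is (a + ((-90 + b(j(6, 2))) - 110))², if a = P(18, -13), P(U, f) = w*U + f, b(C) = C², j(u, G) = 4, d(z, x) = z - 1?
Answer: 55225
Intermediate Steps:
d(z, x) = -1 + z
w = 24 (w = -6*(-1 - 3) = -6*(-4) = 24)
P(U, f) = f + 24*U (P(U, f) = 24*U + f = f + 24*U)
a = 419 (a = -13 + 24*18 = -13 + 432 = 419)
(a + ((-90 + b(j(6, 2))) - 110))² = (419 + ((-90 + 4²) - 110))² = (419 + ((-90 + 16) - 110))² = (419 + (-74 - 110))² = (419 - 184)² = 235² = 55225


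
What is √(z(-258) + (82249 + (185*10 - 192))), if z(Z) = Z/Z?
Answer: 2*√20977 ≈ 289.67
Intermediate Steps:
z(Z) = 1
√(z(-258) + (82249 + (185*10 - 192))) = √(1 + (82249 + (185*10 - 192))) = √(1 + (82249 + (1850 - 192))) = √(1 + (82249 + 1658)) = √(1 + 83907) = √83908 = 2*√20977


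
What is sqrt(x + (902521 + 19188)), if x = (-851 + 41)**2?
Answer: sqrt(1577809) ≈ 1256.1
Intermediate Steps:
x = 656100 (x = (-810)**2 = 656100)
sqrt(x + (902521 + 19188)) = sqrt(656100 + (902521 + 19188)) = sqrt(656100 + 921709) = sqrt(1577809)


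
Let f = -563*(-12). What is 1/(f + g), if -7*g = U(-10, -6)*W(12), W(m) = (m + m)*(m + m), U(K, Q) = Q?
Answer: 7/50748 ≈ 0.00013794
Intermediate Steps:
W(m) = 4*m² (W(m) = (2*m)*(2*m) = 4*m²)
g = 3456/7 (g = -(-6)*4*12²/7 = -(-6)*4*144/7 = -(-6)*576/7 = -⅐*(-3456) = 3456/7 ≈ 493.71)
f = 6756
1/(f + g) = 1/(6756 + 3456/7) = 1/(50748/7) = 7/50748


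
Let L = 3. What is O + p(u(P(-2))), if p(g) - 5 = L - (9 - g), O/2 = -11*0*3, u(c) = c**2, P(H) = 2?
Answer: 3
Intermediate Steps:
O = 0 (O = 2*(-11*0*3) = 2*(0*3) = 2*0 = 0)
p(g) = -1 + g (p(g) = 5 + (3 - (9 - g)) = 5 + (3 + (-9 + g)) = 5 + (-6 + g) = -1 + g)
O + p(u(P(-2))) = 0 + (-1 + 2**2) = 0 + (-1 + 4) = 0 + 3 = 3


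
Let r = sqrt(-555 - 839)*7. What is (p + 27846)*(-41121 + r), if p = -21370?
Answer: -266299596 + 45332*I*sqrt(1394) ≈ -2.663e+8 + 1.6925e+6*I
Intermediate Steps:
r = 7*I*sqrt(1394) (r = sqrt(-1394)*7 = (I*sqrt(1394))*7 = 7*I*sqrt(1394) ≈ 261.35*I)
(p + 27846)*(-41121 + r) = (-21370 + 27846)*(-41121 + 7*I*sqrt(1394)) = 6476*(-41121 + 7*I*sqrt(1394)) = -266299596 + 45332*I*sqrt(1394)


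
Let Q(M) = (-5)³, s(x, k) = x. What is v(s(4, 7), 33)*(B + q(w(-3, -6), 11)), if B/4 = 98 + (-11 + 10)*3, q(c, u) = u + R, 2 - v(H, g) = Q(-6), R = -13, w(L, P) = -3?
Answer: 48006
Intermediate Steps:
Q(M) = -125
v(H, g) = 127 (v(H, g) = 2 - 1*(-125) = 2 + 125 = 127)
q(c, u) = -13 + u (q(c, u) = u - 13 = -13 + u)
B = 380 (B = 4*(98 + (-11 + 10)*3) = 4*(98 - 1*3) = 4*(98 - 3) = 4*95 = 380)
v(s(4, 7), 33)*(B + q(w(-3, -6), 11)) = 127*(380 + (-13 + 11)) = 127*(380 - 2) = 127*378 = 48006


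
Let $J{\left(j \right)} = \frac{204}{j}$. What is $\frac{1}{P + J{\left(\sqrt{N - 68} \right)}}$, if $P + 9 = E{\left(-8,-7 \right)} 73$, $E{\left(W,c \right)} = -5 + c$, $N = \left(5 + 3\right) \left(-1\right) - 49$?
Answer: $- \frac{36875}{32648247} + \frac{340 i \sqrt{5}}{32648247} \approx -0.0011295 + 2.3286 \cdot 10^{-5} i$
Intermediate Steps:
$N = -57$ ($N = 8 \left(-1\right) - 49 = -8 - 49 = -57$)
$P = -885$ ($P = -9 + \left(-5 - 7\right) 73 = -9 - 876 = -885$)
$\frac{1}{P + J{\left(\sqrt{N - 68} \right)}} = \frac{1}{-885 + \frac{204}{\sqrt{-57 - 68}}} = \frac{1}{-885 + \frac{204}{\sqrt{-125}}} = \frac{1}{-885 + \frac{204}{5 i \sqrt{5}}} = \frac{1}{-885 + 204 \left(- \frac{i \sqrt{5}}{25}\right)} = \frac{1}{-885 - \frac{204 i \sqrt{5}}{25}}$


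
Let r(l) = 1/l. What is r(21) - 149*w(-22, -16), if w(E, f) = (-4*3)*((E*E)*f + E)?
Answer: -291597767/21 ≈ -1.3886e+7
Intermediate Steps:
w(E, f) = -12*E - 12*f*E² (w(E, f) = -12*(E²*f + E) = -12*(f*E² + E) = -12*(E + f*E²) = -12*E - 12*f*E²)
r(21) - 149*w(-22, -16) = 1/21 - (-1788)*(-22)*(1 - 22*(-16)) = 1/21 - (-1788)*(-22)*(1 + 352) = 1/21 - (-1788)*(-22)*353 = 1/21 - 149*93192 = 1/21 - 13885608 = -291597767/21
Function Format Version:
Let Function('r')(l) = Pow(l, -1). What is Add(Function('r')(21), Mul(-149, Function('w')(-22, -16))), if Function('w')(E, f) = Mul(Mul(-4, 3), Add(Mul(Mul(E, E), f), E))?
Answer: Rational(-291597767, 21) ≈ -1.3886e+7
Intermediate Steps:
Function('w')(E, f) = Add(Mul(-12, E), Mul(-12, f, Pow(E, 2))) (Function('w')(E, f) = Mul(-12, Add(Mul(Pow(E, 2), f), E)) = Mul(-12, Add(Mul(f, Pow(E, 2)), E)) = Mul(-12, Add(E, Mul(f, Pow(E, 2)))) = Add(Mul(-12, E), Mul(-12, f, Pow(E, 2))))
Add(Function('r')(21), Mul(-149, Function('w')(-22, -16))) = Add(Pow(21, -1), Mul(-149, Mul(-12, -22, Add(1, Mul(-22, -16))))) = Add(Rational(1, 21), Mul(-149, Mul(-12, -22, Add(1, 352)))) = Add(Rational(1, 21), Mul(-149, Mul(-12, -22, 353))) = Add(Rational(1, 21), Mul(-149, 93192)) = Add(Rational(1, 21), -13885608) = Rational(-291597767, 21)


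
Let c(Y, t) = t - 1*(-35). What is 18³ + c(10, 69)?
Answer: 5936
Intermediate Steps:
c(Y, t) = 35 + t (c(Y, t) = t + 35 = 35 + t)
18³ + c(10, 69) = 18³ + (35 + 69) = 5832 + 104 = 5936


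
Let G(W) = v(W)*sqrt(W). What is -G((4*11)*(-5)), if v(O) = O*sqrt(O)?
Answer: -48400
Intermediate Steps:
v(O) = O**(3/2)
G(W) = W**2 (G(W) = W**(3/2)*sqrt(W) = W**2)
-G((4*11)*(-5)) = -((4*11)*(-5))**2 = -(44*(-5))**2 = -1*(-220)**2 = -1*48400 = -48400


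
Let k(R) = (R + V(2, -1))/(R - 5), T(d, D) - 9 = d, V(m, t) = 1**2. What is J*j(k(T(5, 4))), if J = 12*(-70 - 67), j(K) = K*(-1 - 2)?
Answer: 8220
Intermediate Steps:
V(m, t) = 1
T(d, D) = 9 + d
k(R) = (1 + R)/(-5 + R) (k(R) = (R + 1)/(R - 5) = (1 + R)/(-5 + R))
j(K) = -3*K (j(K) = K*(-3) = -3*K)
J = -1644 (J = 12*(-137) = -1644)
J*j(k(T(5, 4))) = -(-4932)*(1 + (9 + 5))/(-5 + (9 + 5)) = -(-4932)*(1 + 14)/(-5 + 14) = -(-4932)*15/9 = -(-4932)*(1/9)*15 = -(-4932)*5/3 = -1644*(-5) = 8220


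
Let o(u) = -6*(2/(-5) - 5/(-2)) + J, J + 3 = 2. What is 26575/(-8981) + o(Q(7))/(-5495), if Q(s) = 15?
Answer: -104219631/35250425 ≈ -2.9566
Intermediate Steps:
J = -1 (J = -3 + 2 = -1)
o(u) = -68/5 (o(u) = -6*(2/(-5) - 5/(-2)) - 1 = -6*(2*(-1/5) - 5*(-1/2)) - 1 = -6*(-2/5 + 5/2) - 1 = -6*21/10 - 1 = -63/5 - 1 = -68/5)
26575/(-8981) + o(Q(7))/(-5495) = 26575/(-8981) - 68/5/(-5495) = 26575*(-1/8981) - 68/5*(-1/5495) = -26575/8981 + 68/27475 = -104219631/35250425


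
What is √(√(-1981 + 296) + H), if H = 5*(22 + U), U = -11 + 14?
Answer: √(125 + I*√1685) ≈ 11.326 + 1.8121*I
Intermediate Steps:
U = 3
H = 125 (H = 5*(22 + 3) = 5*25 = 125)
√(√(-1981 + 296) + H) = √(√(-1981 + 296) + 125) = √(√(-1685) + 125) = √(I*√1685 + 125) = √(125 + I*√1685)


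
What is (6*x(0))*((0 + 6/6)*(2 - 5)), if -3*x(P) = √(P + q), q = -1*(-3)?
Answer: 6*√3 ≈ 10.392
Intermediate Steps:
q = 3
x(P) = -√(3 + P)/3 (x(P) = -√(P + 3)/3 = -√(3 + P)/3)
(6*x(0))*((0 + 6/6)*(2 - 5)) = (6*(-√(3 + 0)/3))*((0 + 6/6)*(2 - 5)) = (6*(-√3/3))*((0 + 6*(⅙))*(-3)) = (-2*√3)*((0 + 1)*(-3)) = (-2*√3)*(1*(-3)) = -2*√3*(-3) = 6*√3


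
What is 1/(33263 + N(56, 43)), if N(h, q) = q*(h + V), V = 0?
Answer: 1/35671 ≈ 2.8034e-5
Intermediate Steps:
N(h, q) = h*q (N(h, q) = q*(h + 0) = q*h = h*q)
1/(33263 + N(56, 43)) = 1/(33263 + 56*43) = 1/(33263 + 2408) = 1/35671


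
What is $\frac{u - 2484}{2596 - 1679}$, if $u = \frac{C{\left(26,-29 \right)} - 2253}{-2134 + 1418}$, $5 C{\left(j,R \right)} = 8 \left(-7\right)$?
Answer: $- \frac{8881399}{3282860} \approx -2.7054$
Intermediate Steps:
$C{\left(j,R \right)} = - \frac{56}{5}$ ($C{\left(j,R \right)} = \frac{8 \left(-7\right)}{5} = \frac{1}{5} \left(-56\right) = - \frac{56}{5}$)
$u = \frac{11321}{3580}$ ($u = \frac{- \frac{56}{5} - 2253}{-2134 + 1418} = - \frac{11321}{5 \left(-716\right)} = \left(- \frac{11321}{5}\right) \left(- \frac{1}{716}\right) = \frac{11321}{3580} \approx 3.1623$)
$\frac{u - 2484}{2596 - 1679} = \frac{\frac{11321}{3580} - 2484}{2596 - 1679} = - \frac{8881399}{3580 \cdot 917} = \left(- \frac{8881399}{3580}\right) \frac{1}{917} = - \frac{8881399}{3282860}$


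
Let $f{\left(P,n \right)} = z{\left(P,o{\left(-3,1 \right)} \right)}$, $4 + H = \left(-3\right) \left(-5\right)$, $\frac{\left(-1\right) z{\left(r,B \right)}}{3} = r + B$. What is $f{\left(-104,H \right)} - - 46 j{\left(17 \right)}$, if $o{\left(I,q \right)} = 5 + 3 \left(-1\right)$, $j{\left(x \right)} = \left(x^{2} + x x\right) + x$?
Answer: $27676$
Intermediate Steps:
$j{\left(x \right)} = x + 2 x^{2}$ ($j{\left(x \right)} = \left(x^{2} + x^{2}\right) + x = 2 x^{2} + x = x + 2 x^{2}$)
$o{\left(I,q \right)} = 2$ ($o{\left(I,q \right)} = 5 - 3 = 2$)
$z{\left(r,B \right)} = - 3 B - 3 r$ ($z{\left(r,B \right)} = - 3 \left(r + B\right) = - 3 \left(B + r\right) = - 3 B - 3 r$)
$H = 11$ ($H = -4 - -15 = -4 + 15 = 11$)
$f{\left(P,n \right)} = -6 - 3 P$ ($f{\left(P,n \right)} = \left(-3\right) 2 - 3 P = -6 - 3 P$)
$f{\left(-104,H \right)} - - 46 j{\left(17 \right)} = \left(-6 - -312\right) - - 46 \cdot 17 \left(1 + 2 \cdot 17\right) = \left(-6 + 312\right) - - 46 \cdot 17 \left(1 + 34\right) = 306 - - 46 \cdot 17 \cdot 35 = 306 - \left(-46\right) 595 = 306 - -27370 = 306 + 27370 = 27676$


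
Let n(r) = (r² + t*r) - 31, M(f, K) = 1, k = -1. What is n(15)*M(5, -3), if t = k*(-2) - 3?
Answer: 179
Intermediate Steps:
t = -1 (t = -1*(-2) - 3 = 2 - 3 = -1)
n(r) = -31 + r² - r (n(r) = (r² - r) - 31 = -31 + r² - r)
n(15)*M(5, -3) = (-31 + 15² - 1*15)*1 = (-31 + 225 - 15)*1 = 179*1 = 179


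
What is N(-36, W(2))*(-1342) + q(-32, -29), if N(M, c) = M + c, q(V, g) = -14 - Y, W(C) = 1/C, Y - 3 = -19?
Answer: 47643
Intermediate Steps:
Y = -16 (Y = 3 - 19 = -16)
W(C) = 1/C
q(V, g) = 2 (q(V, g) = -14 - 1*(-16) = -14 + 16 = 2)
N(-36, W(2))*(-1342) + q(-32, -29) = (-36 + 1/2)*(-1342) + 2 = -71/2*(-1342) + 2 = 47641 + 2 = 47643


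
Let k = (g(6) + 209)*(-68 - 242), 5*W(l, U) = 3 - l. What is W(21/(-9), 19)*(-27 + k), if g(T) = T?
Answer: -1066832/15 ≈ -71122.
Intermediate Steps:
W(l, U) = ⅗ - l/5 (W(l, U) = (3 - l)/5 = ⅗ - l/5)
k = -66650 (k = (6 + 209)*(-68 - 242) = 215*(-310) = -66650)
W(21/(-9), 19)*(-27 + k) = (⅗ - 21/(5*(-9)))*(-27 - 66650) = (⅗ - 21*(-1)/(5*9))*(-66677) = (⅗ - ⅕*(-7/3))*(-66677) = (⅗ + 7/15)*(-66677) = (16/15)*(-66677) = -1066832/15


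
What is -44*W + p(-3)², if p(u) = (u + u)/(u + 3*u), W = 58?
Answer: -10207/4 ≈ -2551.8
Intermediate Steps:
p(u) = ½ (p(u) = (2*u)/((4*u)) = (2*u)*(1/(4*u)) = ½)
-44*W + p(-3)² = -44*58 + (½)² = -2552 + ¼ = -10207/4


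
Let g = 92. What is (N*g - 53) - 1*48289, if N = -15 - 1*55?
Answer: -54782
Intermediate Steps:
N = -70 (N = -15 - 55 = -70)
(N*g - 53) - 1*48289 = (-70*92 - 53) - 1*48289 = (-6440 - 53) - 48289 = -6493 - 48289 = -54782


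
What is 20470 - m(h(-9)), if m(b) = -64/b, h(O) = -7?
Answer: 143226/7 ≈ 20461.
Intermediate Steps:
20470 - m(h(-9)) = 20470 - (-64)/(-7) = 20470 - (-64)*(-1)/7 = 20470 - 1*64/7 = 20470 - 64/7 = 143226/7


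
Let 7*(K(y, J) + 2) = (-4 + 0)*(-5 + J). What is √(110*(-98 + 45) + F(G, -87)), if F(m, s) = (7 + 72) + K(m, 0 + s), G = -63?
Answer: I*√279321/7 ≈ 75.501*I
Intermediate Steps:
K(y, J) = 6/7 - 4*J/7 (K(y, J) = -2 + ((-4 + 0)*(-5 + J))/7 = -2 + (-4*(-5 + J))/7 = -2 + (20 - 4*J)/7 = -2 + (20/7 - 4*J/7) = 6/7 - 4*J/7)
F(m, s) = 559/7 - 4*s/7 (F(m, s) = (7 + 72) + (6/7 - 4*(0 + s)/7) = 79 + (6/7 - 4*s/7) = 559/7 - 4*s/7)
√(110*(-98 + 45) + F(G, -87)) = √(110*(-98 + 45) + (559/7 - 4/7*(-87))) = √(110*(-53) + (559/7 + 348/7)) = √(-5830 + 907/7) = √(-39903/7) = I*√279321/7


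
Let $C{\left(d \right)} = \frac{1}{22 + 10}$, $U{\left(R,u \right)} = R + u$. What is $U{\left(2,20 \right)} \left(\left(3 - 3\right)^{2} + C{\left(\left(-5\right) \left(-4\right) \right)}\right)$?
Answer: $\frac{11}{16} \approx 0.6875$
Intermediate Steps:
$C{\left(d \right)} = \frac{1}{32}$
$U{\left(2,20 \right)} \left(\left(3 - 3\right)^{2} + C{\left(\left(-5\right) \left(-4\right) \right)}\right) = \left(2 + 20\right) \left(\left(3 - 3\right)^{2} + \frac{1}{32}\right) = 22 \left(0^{2} + \frac{1}{32}\right) = 22 \left(0 + \frac{1}{32}\right) = 22 \cdot \frac{1}{32} = \frac{11}{16}$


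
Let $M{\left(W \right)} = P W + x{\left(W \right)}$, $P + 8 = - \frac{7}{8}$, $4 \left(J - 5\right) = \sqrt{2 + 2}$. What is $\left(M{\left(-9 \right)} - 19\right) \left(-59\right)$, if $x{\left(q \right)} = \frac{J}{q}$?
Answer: $- \frac{256001}{72} \approx -3555.6$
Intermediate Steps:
$J = \frac{11}{2}$ ($J = 5 + \frac{\sqrt{2 + 2}}{4} = 5 + \frac{\sqrt{4}}{4} = 5 + \frac{1}{4} \cdot 2 = 5 + \frac{1}{2} = \frac{11}{2} \approx 5.5$)
$x{\left(q \right)} = \frac{11}{2 q}$
$P = - \frac{71}{8}$ ($P = -8 - \frac{7}{8} = - \frac{71}{8} \approx -8.875$)
$M{\left(W \right)} = - \frac{71 W}{8} + \frac{11}{2 W}$
$\left(M{\left(-9 \right)} - 19\right) \left(-59\right) = \left(\frac{44 - 71 \left(-9\right)^{2}}{8 \left(-9\right)} - 19\right) \left(-59\right) = \left(\frac{1}{8} \left(- \frac{1}{9}\right) \left(44 - 5751\right) - 19\right) \left(-59\right) = \left(\frac{1}{8} \left(- \frac{1}{9}\right) \left(-5707\right) - 19\right) \left(-59\right) = \left(\frac{5707}{72} - 19\right) \left(-59\right) = \frac{4339}{72} \left(-59\right) = - \frac{256001}{72}$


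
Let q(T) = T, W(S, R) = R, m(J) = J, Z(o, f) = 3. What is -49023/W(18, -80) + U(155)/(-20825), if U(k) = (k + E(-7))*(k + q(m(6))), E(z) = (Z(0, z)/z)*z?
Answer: 29110541/47600 ≈ 611.57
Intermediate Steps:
E(z) = 3 (E(z) = (3/z)*z = 3)
U(k) = (3 + k)*(6 + k) (U(k) = (k + 3)*(k + 6) = (3 + k)*(6 + k))
-49023/W(18, -80) + U(155)/(-20825) = -49023/(-80) + (18 + 155² + 9*155)/(-20825) = -49023*(-1/80) + (18 + 24025 + 1395)*(-1/20825) = 49023/80 + 25438*(-1/20825) = 49023/80 - 3634/2975 = 29110541/47600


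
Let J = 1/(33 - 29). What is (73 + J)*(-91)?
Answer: -26663/4 ≈ -6665.8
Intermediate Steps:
J = ¼ (J = 1/4 = ¼ ≈ 0.25000)
(73 + J)*(-91) = (73 + ¼)*(-91) = (293/4)*(-91) = -26663/4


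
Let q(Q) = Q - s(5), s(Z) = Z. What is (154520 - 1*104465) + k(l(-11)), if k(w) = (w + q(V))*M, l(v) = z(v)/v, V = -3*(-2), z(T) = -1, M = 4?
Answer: 550653/11 ≈ 50059.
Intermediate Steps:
V = 6
l(v) = -1/v
q(Q) = -5 + Q (q(Q) = Q - 1*5 = Q - 5 = -5 + Q)
k(w) = 4 + 4*w (k(w) = (w + (-5 + 6))*4 = (w + 1)*4 = (1 + w)*4 = 4 + 4*w)
(154520 - 1*104465) + k(l(-11)) = (154520 - 1*104465) + (4 + 4*(-1/(-11))) = (154520 - 104465) + (4 + 4*(-1*(-1/11))) = 50055 + (4 + 4*(1/11)) = 50055 + (4 + 4/11) = 50055 + 48/11 = 550653/11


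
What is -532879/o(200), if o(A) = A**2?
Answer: -532879/40000 ≈ -13.322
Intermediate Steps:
-532879/o(200) = -532879/(200**2) = -532879/40000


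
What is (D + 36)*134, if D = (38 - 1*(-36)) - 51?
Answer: 7906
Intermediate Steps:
D = 23 (D = (38 + 36) - 51 = 74 - 51 = 23)
(D + 36)*134 = (23 + 36)*134 = 59*134 = 7906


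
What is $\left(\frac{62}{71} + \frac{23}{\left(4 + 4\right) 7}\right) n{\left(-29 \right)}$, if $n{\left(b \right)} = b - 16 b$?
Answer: $\frac{2220675}{3976} \approx 558.52$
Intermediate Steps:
$n{\left(b \right)} = - 15 b$ ($n{\left(b \right)} = b - 16 b = - 15 b$)
$\left(\frac{62}{71} + \frac{23}{\left(4 + 4\right) 7}\right) n{\left(-29 \right)} = \left(\frac{62}{71} + \frac{23}{\left(4 + 4\right) 7}\right) \left(\left(-15\right) \left(-29\right)\right) = \left(62 \cdot \frac{1}{71} + \frac{23}{8 \cdot 7}\right) 435 = \left(\frac{62}{71} + \frac{23}{56}\right) 435 = \frac{5105}{3976} \cdot 435 = \frac{2220675}{3976}$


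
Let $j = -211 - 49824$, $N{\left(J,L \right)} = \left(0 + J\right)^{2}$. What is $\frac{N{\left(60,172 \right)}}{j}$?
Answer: $- \frac{720}{10007} \approx -0.07195$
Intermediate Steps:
$N{\left(J,L \right)} = J^{2}$
$j = -50035$ ($j = -211 - 49824 = -50035$)
$\frac{N{\left(60,172 \right)}}{j} = \frac{60^{2}}{-50035} = 3600 \left(- \frac{1}{50035}\right) = - \frac{720}{10007}$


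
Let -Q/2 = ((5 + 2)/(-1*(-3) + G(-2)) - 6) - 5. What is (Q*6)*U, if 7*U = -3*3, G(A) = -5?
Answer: -1566/7 ≈ -223.71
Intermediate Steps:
U = -9/7 (U = (-3*3)/7 = (⅐)*(-9) = -9/7 ≈ -1.2857)
Q = 29 (Q = -2*(((5 + 2)/(-1*(-3) - 5) - 6) - 5) = -2*((7/(3 - 5) - 6) - 5) = -2*((7/(-2) - 6) - 5) = -2*((7*(-½) - 6) - 5) = -2*((-7/2 - 6) - 5) = -2*(-19/2 - 5) = -2*(-29/2) = 29)
(Q*6)*U = (29*6)*(-9/7) = 174*(-9/7) = -1566/7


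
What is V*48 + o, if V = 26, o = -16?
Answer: 1232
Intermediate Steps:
V*48 + o = 26*48 - 16 = 1248 - 16 = 1232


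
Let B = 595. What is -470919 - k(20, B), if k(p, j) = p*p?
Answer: -471319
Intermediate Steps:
k(p, j) = p**2
-470919 - k(20, B) = -470919 - 1*20**2 = -470919 - 1*400 = -470919 - 400 = -471319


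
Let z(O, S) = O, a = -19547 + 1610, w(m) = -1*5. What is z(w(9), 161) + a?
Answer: -17942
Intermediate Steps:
w(m) = -5
a = -17937
z(w(9), 161) + a = -5 - 17937 = -17942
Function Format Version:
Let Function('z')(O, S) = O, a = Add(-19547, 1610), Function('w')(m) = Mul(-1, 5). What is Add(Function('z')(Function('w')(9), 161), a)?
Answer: -17942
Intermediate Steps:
Function('w')(m) = -5
a = -17937
Add(Function('z')(Function('w')(9), 161), a) = Add(-5, -17937) = -17942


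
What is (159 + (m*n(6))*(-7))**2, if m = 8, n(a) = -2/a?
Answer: 284089/9 ≈ 31565.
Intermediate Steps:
(159 + (m*n(6))*(-7))**2 = (159 + (8*(-2/6))*(-7))**2 = (159 + (8*(-2*1/6))*(-7))**2 = (159 + (8*(-1/3))*(-7))**2 = (159 - 8/3*(-7))**2 = (159 + 56/3)**2 = (533/3)**2 = 284089/9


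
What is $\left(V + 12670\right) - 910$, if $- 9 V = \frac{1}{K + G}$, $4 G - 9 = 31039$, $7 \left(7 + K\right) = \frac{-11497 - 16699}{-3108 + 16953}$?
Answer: $\frac{3787800045545}{322091841} \approx 11760.0$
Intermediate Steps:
$K = - \frac{100943}{13845}$ ($K = -7 + \frac{\left(-11497 - 16699\right) \frac{1}{-3108 + 16953}}{7} = -7 + \frac{\left(-28196\right) \frac{1}{13845}}{7} = -7 + \frac{1}{7} \left(- \frac{28196}{13845}\right) = -7 - \frac{4028}{13845} = - \frac{100943}{13845} \approx -7.2909$)
$G = 7762$ ($G = \frac{9}{4} + \frac{1}{4} \cdot 31039 = \frac{9}{4} + \frac{31039}{4} = 7762$)
$V = - \frac{4615}{322091841}$ ($V = - \frac{1}{9 \left(- \frac{100943}{13845} + 7762\right)} = - \frac{1}{9 \cdot \frac{107363947}{13845}} = \left(- \frac{1}{9}\right) \frac{13845}{107363947} = - \frac{4615}{322091841} \approx -1.4328 \cdot 10^{-5}$)
$\left(V + 12670\right) - 910 = \left(- \frac{4615}{322091841} + 12670\right) - 910 = \frac{4080903620855}{322091841} - 910 = \frac{3787800045545}{322091841}$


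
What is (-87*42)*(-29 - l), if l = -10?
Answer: 69426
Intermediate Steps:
(-87*42)*(-29 - l) = (-87*42)*(-29 - 1*(-10)) = -3654*(-29 + 10) = -3654*(-19) = 69426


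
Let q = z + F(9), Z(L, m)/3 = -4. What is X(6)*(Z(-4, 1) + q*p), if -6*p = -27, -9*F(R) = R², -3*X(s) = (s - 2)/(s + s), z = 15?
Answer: -5/3 ≈ -1.6667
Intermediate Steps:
X(s) = -(-2 + s)/(6*s) (X(s) = -(s - 2)/(3*(s + s)) = -(-2 + s)/(3*(2*s)) = -(-2 + s)*1/(2*s)/3 = -(-2 + s)/(6*s))
F(R) = -R²/9
Z(L, m) = -12 (Z(L, m) = 3*(-4) = -12)
p = 9/2 (p = -⅙*(-27) = 9/2 ≈ 4.5000)
q = 6 (q = 15 - ⅑*9² = 15 - ⅑*81 = 15 - 9 = 6)
X(6)*(Z(-4, 1) + q*p) = ((⅙)*(2 - 1*6)/6)*(-12 + 6*(9/2)) = ((⅙)*(⅙)*(2 - 6))*(-12 + 27) = ((⅙)*(⅙)*(-4))*15 = -⅑*15 = -5/3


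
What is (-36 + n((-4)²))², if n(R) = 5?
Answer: 961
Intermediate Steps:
(-36 + n((-4)²))² = (-36 + 5)² = (-31)² = 961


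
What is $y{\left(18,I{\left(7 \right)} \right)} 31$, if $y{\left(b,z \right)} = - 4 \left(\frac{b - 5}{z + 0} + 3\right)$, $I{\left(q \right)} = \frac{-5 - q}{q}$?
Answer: $\frac{1705}{3} \approx 568.33$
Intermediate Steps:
$I{\left(q \right)} = \frac{-5 - q}{q}$
$y{\left(b,z \right)} = -12 - \frac{4 \left(-5 + b\right)}{z}$ ($y{\left(b,z \right)} = - 4 \left(\frac{-5 + b}{z} + 3\right) = - 4 \left(3 + \frac{-5 + b}{z}\right) = -12 - \frac{4 \left(-5 + b\right)}{z}$)
$y{\left(18,I{\left(7 \right)} \right)} 31 = \frac{4 \left(5 - 18 - 3 \frac{-5 - 7}{7}\right)}{\frac{1}{7} \left(-5 - 7\right)} 31 = \frac{4 \left(5 - 18 - 3 \cdot \frac{1}{7} \left(-12\right)\right)}{\frac{1}{7} \left(-12\right)} 31 = \frac{4 \left(5 - 18 - - \frac{36}{7}\right)}{- \frac{12}{7}} \cdot 31 = 4 \left(- \frac{7}{12}\right) \left(5 - 18 + \frac{36}{7}\right) 31 = 4 \left(- \frac{7}{12}\right) \left(- \frac{55}{7}\right) 31 = \frac{55}{3} \cdot 31 = \frac{1705}{3}$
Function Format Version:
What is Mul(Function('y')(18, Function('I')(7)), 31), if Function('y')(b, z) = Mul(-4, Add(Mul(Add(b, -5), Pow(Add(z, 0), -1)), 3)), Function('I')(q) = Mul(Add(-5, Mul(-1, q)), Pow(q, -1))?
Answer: Rational(1705, 3) ≈ 568.33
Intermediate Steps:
Function('I')(q) = Mul(Pow(q, -1), Add(-5, Mul(-1, q)))
Function('y')(b, z) = Add(-12, Mul(-4, Pow(z, -1), Add(-5, b))) (Function('y')(b, z) = Mul(-4, Add(Mul(Add(-5, b), Pow(z, -1)), 3)) = Mul(-4, Add(Mul(Pow(z, -1), Add(-5, b)), 3)) = Mul(-4, Add(3, Mul(Pow(z, -1), Add(-5, b)))) = Add(-12, Mul(-4, Pow(z, -1), Add(-5, b))))
Mul(Function('y')(18, Function('I')(7)), 31) = Mul(Mul(4, Pow(Mul(Pow(7, -1), Add(-5, Mul(-1, 7))), -1), Add(5, Mul(-1, 18), Mul(-3, Mul(Pow(7, -1), Add(-5, Mul(-1, 7)))))), 31) = Mul(Mul(4, Pow(Mul(Rational(1, 7), Add(-5, -7)), -1), Add(5, -18, Mul(-3, Mul(Rational(1, 7), Add(-5, -7))))), 31) = Mul(Mul(4, Pow(Mul(Rational(1, 7), -12), -1), Add(5, -18, Mul(-3, Mul(Rational(1, 7), -12)))), 31) = Mul(Mul(4, Pow(Rational(-12, 7), -1), Add(5, -18, Mul(-3, Rational(-12, 7)))), 31) = Mul(Mul(4, Rational(-7, 12), Add(5, -18, Rational(36, 7))), 31) = Mul(Mul(4, Rational(-7, 12), Rational(-55, 7)), 31) = Mul(Rational(55, 3), 31) = Rational(1705, 3)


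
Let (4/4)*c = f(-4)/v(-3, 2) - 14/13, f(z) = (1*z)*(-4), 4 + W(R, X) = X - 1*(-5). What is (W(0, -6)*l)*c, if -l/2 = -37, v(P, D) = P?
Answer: 92500/39 ≈ 2371.8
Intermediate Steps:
W(R, X) = 1 + X (W(R, X) = -4 + (X - 1*(-5)) = -4 + (X + 5) = -4 + (5 + X) = 1 + X)
l = 74 (l = -2*(-37) = 74)
f(z) = -4*z (f(z) = z*(-4) = -4*z)
c = -250/39 (c = -4*(-4)/(-3) - 14/13 = 16*(-⅓) - 14*1/13 = -16/3 - 14/13 = -250/39 ≈ -6.4103)
(W(0, -6)*l)*c = ((1 - 6)*74)*(-250/39) = -5*74*(-250/39) = -370*(-250/39) = 92500/39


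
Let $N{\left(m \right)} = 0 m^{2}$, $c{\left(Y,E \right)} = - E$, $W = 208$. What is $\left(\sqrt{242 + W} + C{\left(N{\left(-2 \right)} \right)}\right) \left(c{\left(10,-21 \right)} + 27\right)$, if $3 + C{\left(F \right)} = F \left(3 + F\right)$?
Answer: $-144 + 720 \sqrt{2} \approx 874.23$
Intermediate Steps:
$N{\left(m \right)} = 0$
$C{\left(F \right)} = -3 + F \left(3 + F\right)$
$\left(\sqrt{242 + W} + C{\left(N{\left(-2 \right)} \right)}\right) \left(c{\left(10,-21 \right)} + 27\right) = \left(\sqrt{242 + 208} + \left(-3 + 0^{2} + 3 \cdot 0\right)\right) \left(\left(-1\right) \left(-21\right) + 27\right) = \left(\sqrt{450} + \left(-3 + 0 + 0\right)\right) \left(21 + 27\right) = \left(15 \sqrt{2} - 3\right) 48 = \left(-3 + 15 \sqrt{2}\right) 48 = -144 + 720 \sqrt{2}$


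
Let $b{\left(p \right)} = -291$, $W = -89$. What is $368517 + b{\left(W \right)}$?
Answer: $368226$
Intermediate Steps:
$368517 + b{\left(W \right)} = 368517 - 291 = 368226$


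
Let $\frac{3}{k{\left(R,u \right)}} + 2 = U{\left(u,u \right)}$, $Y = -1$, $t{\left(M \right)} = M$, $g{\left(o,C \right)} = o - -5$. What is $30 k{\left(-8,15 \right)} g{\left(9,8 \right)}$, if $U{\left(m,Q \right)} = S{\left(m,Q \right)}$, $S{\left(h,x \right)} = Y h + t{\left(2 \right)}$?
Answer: $-84$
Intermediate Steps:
$g{\left(o,C \right)} = 5 + o$ ($g{\left(o,C \right)} = o + 5 = 5 + o$)
$S{\left(h,x \right)} = 2 - h$ ($S{\left(h,x \right)} = - h + 2 = 2 - h$)
$U{\left(m,Q \right)} = 2 - m$
$k{\left(R,u \right)} = - \frac{3}{u}$ ($k{\left(R,u \right)} = \frac{3}{-2 - \left(-2 + u\right)} = \frac{3}{\left(-1\right) u} = 3 \left(- \frac{1}{u}\right) = - \frac{3}{u}$)
$30 k{\left(-8,15 \right)} g{\left(9,8 \right)} = 30 \left(- \frac{3}{15}\right) \left(5 + 9\right) = 30 \left(\left(-3\right) \frac{1}{15}\right) 14 = 30 \left(- \frac{1}{5}\right) 14 = \left(-6\right) 14 = -84$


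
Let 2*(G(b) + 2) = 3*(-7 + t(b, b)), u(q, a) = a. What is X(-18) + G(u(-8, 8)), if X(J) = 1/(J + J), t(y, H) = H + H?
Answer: 413/36 ≈ 11.472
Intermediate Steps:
t(y, H) = 2*H
G(b) = -25/2 + 3*b (G(b) = -2 + (3*(-7 + 2*b))/2 = -2 + (-21 + 6*b)/2 = -2 + (-21/2 + 3*b) = -25/2 + 3*b)
X(J) = 1/(2*J)
X(-18) + G(u(-8, 8)) = (1/2)/(-18) + (-25/2 + 3*8) = (1/2)*(-1/18) + (-25/2 + 24) = -1/36 + 23/2 = 413/36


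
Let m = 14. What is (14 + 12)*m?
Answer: 364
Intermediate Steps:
(14 + 12)*m = (14 + 12)*14 = 26*14 = 364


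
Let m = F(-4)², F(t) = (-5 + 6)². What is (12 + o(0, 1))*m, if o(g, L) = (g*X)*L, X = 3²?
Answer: 12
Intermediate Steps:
X = 9
F(t) = 1 (F(t) = 1² = 1)
o(g, L) = 9*L*g (o(g, L) = (g*9)*L = (9*g)*L = 9*L*g)
m = 1 (m = 1² = 1)
(12 + o(0, 1))*m = (12 + 9*1*0)*1 = (12 + 0)*1 = 12*1 = 12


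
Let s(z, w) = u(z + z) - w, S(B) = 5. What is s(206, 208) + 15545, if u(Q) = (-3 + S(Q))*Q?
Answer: 16161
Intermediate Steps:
u(Q) = 2*Q (u(Q) = (-3 + 5)*Q = 2*Q)
s(z, w) = -w + 4*z (s(z, w) = 2*(z + z) - w = 2*(2*z) - w = 4*z - w = -w + 4*z)
s(206, 208) + 15545 = (-1*208 + 4*206) + 15545 = (-208 + 824) + 15545 = 616 + 15545 = 16161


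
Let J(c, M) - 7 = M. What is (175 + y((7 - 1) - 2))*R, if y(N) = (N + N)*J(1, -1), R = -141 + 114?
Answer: -6021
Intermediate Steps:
J(c, M) = 7 + M
R = -27
y(N) = 12*N (y(N) = (N + N)*(7 - 1) = (2*N)*6 = 12*N)
(175 + y((7 - 1) - 2))*R = (175 + 12*((7 - 1) - 2))*(-27) = (175 + 12*(6 - 2))*(-27) = (175 + 12*4)*(-27) = (175 + 48)*(-27) = 223*(-27) = -6021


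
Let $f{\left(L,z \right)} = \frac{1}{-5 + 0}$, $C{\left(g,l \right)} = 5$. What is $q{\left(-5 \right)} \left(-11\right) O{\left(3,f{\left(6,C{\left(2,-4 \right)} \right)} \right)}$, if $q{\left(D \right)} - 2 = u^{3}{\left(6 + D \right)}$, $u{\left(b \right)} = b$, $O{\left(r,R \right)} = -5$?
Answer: $165$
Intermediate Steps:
$f{\left(L,z \right)} = - \frac{1}{5}$ ($f{\left(L,z \right)} = \frac{1}{-5} = - \frac{1}{5}$)
$q{\left(D \right)} = 2 + \left(6 + D\right)^{3}$
$q{\left(-5 \right)} \left(-11\right) O{\left(3,f{\left(6,C{\left(2,-4 \right)} \right)} \right)} = \left(2 + \left(6 - 5\right)^{3}\right) \left(-11\right) \left(-5\right) = \left(2 + 1^{3}\right) \left(-11\right) \left(-5\right) = \left(2 + 1\right) \left(-11\right) \left(-5\right) = 3 \left(-11\right) \left(-5\right) = \left(-33\right) \left(-5\right) = 165$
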